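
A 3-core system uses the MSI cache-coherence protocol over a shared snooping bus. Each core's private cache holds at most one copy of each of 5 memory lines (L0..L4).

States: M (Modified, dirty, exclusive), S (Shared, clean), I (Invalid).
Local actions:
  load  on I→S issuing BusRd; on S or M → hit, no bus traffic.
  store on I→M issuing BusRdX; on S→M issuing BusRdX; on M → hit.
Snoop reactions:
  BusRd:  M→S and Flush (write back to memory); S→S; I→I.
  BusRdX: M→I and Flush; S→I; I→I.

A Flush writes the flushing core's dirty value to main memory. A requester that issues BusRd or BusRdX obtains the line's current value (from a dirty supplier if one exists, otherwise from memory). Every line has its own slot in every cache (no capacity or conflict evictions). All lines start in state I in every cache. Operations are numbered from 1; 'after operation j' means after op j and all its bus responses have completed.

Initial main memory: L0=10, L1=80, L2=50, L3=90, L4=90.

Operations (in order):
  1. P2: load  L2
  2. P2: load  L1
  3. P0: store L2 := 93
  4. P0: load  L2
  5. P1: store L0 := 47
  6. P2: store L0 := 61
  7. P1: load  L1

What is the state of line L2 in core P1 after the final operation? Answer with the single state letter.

state = I

  op1 P2: load  L2 → I/I/S on L2; bus BusRd; mem=50
  op2 P2: load  L1 → I/I/S on L1; bus BusRd; mem=80
  op3 P0: store L2 := 93 → M/I/I on L2; bus BusRdX; mem=50
  op4 P0: load  L2 → M/I/I on L2; bus (none); mem=50
  op5 P1: store L0 := 47 → I/M/I on L0; bus BusRdX; mem=10
  op6 P2: store L0 := 61 → I/I/M on L0; bus BusRdX Flush; mem=47
  op7 P1: load  L1 → I/S/S on L1; bus BusRd; mem=80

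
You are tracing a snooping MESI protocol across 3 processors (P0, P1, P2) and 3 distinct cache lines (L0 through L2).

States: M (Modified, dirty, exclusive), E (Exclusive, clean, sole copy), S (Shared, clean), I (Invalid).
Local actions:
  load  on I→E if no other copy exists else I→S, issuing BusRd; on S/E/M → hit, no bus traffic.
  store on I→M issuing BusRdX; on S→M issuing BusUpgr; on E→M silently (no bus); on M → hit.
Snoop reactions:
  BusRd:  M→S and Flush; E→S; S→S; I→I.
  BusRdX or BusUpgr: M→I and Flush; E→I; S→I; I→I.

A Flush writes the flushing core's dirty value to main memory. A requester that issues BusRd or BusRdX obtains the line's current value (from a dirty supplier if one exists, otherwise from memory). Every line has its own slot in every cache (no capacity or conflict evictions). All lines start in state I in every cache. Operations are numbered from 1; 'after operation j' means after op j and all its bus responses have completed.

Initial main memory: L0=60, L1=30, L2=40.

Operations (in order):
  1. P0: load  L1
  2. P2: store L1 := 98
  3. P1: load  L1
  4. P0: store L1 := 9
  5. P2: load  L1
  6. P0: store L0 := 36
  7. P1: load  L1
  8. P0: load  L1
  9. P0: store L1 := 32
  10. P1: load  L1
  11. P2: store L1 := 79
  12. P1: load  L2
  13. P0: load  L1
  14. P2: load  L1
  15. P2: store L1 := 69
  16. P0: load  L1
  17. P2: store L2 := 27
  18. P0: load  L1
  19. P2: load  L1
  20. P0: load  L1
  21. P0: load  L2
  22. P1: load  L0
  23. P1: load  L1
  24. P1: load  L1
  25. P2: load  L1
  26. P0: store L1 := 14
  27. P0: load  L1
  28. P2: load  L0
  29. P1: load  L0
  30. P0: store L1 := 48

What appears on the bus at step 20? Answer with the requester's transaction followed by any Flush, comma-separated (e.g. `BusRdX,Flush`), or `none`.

bus = none

1. P0: load  L1  bus=[BusRd]  L1: P0=E P1=I P2=I  mem[L1]=30
2. P2: store L1 := 98  bus=[BusRdX]  L1: P0=I P1=I P2=M  mem[L1]=30
3. P1: load  L1  bus=[BusRd,Flush]  L1: P0=I P1=S P2=S  mem[L1]=98
4. P0: store L1 := 9  bus=[BusRdX]  L1: P0=M P1=I P2=I  mem[L1]=98
5. P2: load  L1  bus=[BusRd,Flush]  L1: P0=S P1=I P2=S  mem[L1]=9
6. P0: store L0 := 36  bus=[BusRdX]  L0: P0=M P1=I P2=I  mem[L0]=60
7. P1: load  L1  bus=[BusRd]  L1: P0=S P1=S P2=S  mem[L1]=9
8. P0: load  L1  bus=[-]  L1: P0=S P1=S P2=S  mem[L1]=9
9. P0: store L1 := 32  bus=[BusUpgr]  L1: P0=M P1=I P2=I  mem[L1]=9
10. P1: load  L1  bus=[BusRd,Flush]  L1: P0=S P1=S P2=I  mem[L1]=32
11. P2: store L1 := 79  bus=[BusRdX]  L1: P0=I P1=I P2=M  mem[L1]=32
12. P1: load  L2  bus=[BusRd]  L2: P0=I P1=E P2=I  mem[L2]=40
13. P0: load  L1  bus=[BusRd,Flush]  L1: P0=S P1=I P2=S  mem[L1]=79
14. P2: load  L1  bus=[-]  L1: P0=S P1=I P2=S  mem[L1]=79
15. P2: store L1 := 69  bus=[BusUpgr]  L1: P0=I P1=I P2=M  mem[L1]=79
16. P0: load  L1  bus=[BusRd,Flush]  L1: P0=S P1=I P2=S  mem[L1]=69
17. P2: store L2 := 27  bus=[BusRdX]  L2: P0=I P1=I P2=M  mem[L2]=40
18. P0: load  L1  bus=[-]  L1: P0=S P1=I P2=S  mem[L1]=69
19. P2: load  L1  bus=[-]  L1: P0=S P1=I P2=S  mem[L1]=69
20. P0: load  L1  bus=[-]  L1: P0=S P1=I P2=S  mem[L1]=69
21. P0: load  L2  bus=[BusRd,Flush]  L2: P0=S P1=I P2=S  mem[L2]=27
22. P1: load  L0  bus=[BusRd,Flush]  L0: P0=S P1=S P2=I  mem[L0]=36
23. P1: load  L1  bus=[BusRd]  L1: P0=S P1=S P2=S  mem[L1]=69
24. P1: load  L1  bus=[-]  L1: P0=S P1=S P2=S  mem[L1]=69
25. P2: load  L1  bus=[-]  L1: P0=S P1=S P2=S  mem[L1]=69
26. P0: store L1 := 14  bus=[BusUpgr]  L1: P0=M P1=I P2=I  mem[L1]=69
27. P0: load  L1  bus=[-]  L1: P0=M P1=I P2=I  mem[L1]=69
28. P2: load  L0  bus=[BusRd]  L0: P0=S P1=S P2=S  mem[L0]=36
29. P1: load  L0  bus=[-]  L0: P0=S P1=S P2=S  mem[L0]=36
30. P0: store L1 := 48  bus=[-]  L1: P0=M P1=I P2=I  mem[L1]=69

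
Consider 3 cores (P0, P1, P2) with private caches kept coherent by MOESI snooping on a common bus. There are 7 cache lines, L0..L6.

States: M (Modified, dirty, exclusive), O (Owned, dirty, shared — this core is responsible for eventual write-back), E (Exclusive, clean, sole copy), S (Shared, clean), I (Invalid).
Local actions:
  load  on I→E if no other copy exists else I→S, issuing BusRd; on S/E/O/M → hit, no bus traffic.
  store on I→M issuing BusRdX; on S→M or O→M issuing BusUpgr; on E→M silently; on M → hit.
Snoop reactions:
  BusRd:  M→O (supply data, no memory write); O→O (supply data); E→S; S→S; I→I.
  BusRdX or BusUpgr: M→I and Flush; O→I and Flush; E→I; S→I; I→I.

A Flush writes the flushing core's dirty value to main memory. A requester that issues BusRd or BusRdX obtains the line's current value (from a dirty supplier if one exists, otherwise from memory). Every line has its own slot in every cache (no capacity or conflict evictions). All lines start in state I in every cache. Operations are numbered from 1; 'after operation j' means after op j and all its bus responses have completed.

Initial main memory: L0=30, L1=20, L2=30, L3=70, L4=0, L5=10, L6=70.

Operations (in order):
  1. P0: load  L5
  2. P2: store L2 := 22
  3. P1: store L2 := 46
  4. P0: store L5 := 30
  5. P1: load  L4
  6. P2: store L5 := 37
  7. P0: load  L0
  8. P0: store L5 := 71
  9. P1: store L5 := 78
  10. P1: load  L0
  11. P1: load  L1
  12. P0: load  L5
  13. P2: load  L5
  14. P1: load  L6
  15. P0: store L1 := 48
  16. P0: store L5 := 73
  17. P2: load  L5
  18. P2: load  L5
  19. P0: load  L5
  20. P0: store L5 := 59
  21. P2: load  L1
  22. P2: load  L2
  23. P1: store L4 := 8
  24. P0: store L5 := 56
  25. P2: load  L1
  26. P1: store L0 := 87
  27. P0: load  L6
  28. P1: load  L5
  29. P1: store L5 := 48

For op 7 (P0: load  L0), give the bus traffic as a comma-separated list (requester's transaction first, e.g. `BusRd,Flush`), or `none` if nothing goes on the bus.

  op1 P0: load  L5 → E/I/I on L5; bus BusRd; mem=10
  op2 P2: store L2 := 22 → I/I/M on L2; bus BusRdX; mem=30
  op3 P1: store L2 := 46 → I/M/I on L2; bus BusRdX Flush; mem=22
  op4 P0: store L5 := 30 → M/I/I on L5; bus (none); mem=10
  op5 P1: load  L4 → I/E/I on L4; bus BusRd; mem=0
  op6 P2: store L5 := 37 → I/I/M on L5; bus BusRdX Flush; mem=30
  op7 P0: load  L0 → E/I/I on L0; bus BusRd; mem=30
  op8 P0: store L5 := 71 → M/I/I on L5; bus BusRdX Flush; mem=37
  op9 P1: store L5 := 78 → I/M/I on L5; bus BusRdX Flush; mem=71
  op10 P1: load  L0 → S/S/I on L0; bus BusRd; mem=30
  op11 P1: load  L1 → I/E/I on L1; bus BusRd; mem=20
  op12 P0: load  L5 → S/O/I on L5; bus BusRd; mem=71
  op13 P2: load  L5 → S/O/S on L5; bus BusRd; mem=71
  op14 P1: load  L6 → I/E/I on L6; bus BusRd; mem=70
  op15 P0: store L1 := 48 → M/I/I on L1; bus BusRdX; mem=20
  op16 P0: store L5 := 73 → M/I/I on L5; bus BusUpgr Flush; mem=78
  op17 P2: load  L5 → O/I/S on L5; bus BusRd; mem=78
  op18 P2: load  L5 → O/I/S on L5; bus (none); mem=78
  op19 P0: load  L5 → O/I/S on L5; bus (none); mem=78
  op20 P0: store L5 := 59 → M/I/I on L5; bus BusUpgr; mem=78
  op21 P2: load  L1 → O/I/S on L1; bus BusRd; mem=20
  op22 P2: load  L2 → I/O/S on L2; bus BusRd; mem=22
  op23 P1: store L4 := 8 → I/M/I on L4; bus (none); mem=0
  op24 P0: store L5 := 56 → M/I/I on L5; bus (none); mem=78
  op25 P2: load  L1 → O/I/S on L1; bus (none); mem=20
  op26 P1: store L0 := 87 → I/M/I on L0; bus BusUpgr; mem=30
  op27 P0: load  L6 → S/S/I on L6; bus BusRd; mem=70
  op28 P1: load  L5 → O/S/I on L5; bus BusRd; mem=78
  op29 P1: store L5 := 48 → I/M/I on L5; bus BusUpgr Flush; mem=56

bus = BusRd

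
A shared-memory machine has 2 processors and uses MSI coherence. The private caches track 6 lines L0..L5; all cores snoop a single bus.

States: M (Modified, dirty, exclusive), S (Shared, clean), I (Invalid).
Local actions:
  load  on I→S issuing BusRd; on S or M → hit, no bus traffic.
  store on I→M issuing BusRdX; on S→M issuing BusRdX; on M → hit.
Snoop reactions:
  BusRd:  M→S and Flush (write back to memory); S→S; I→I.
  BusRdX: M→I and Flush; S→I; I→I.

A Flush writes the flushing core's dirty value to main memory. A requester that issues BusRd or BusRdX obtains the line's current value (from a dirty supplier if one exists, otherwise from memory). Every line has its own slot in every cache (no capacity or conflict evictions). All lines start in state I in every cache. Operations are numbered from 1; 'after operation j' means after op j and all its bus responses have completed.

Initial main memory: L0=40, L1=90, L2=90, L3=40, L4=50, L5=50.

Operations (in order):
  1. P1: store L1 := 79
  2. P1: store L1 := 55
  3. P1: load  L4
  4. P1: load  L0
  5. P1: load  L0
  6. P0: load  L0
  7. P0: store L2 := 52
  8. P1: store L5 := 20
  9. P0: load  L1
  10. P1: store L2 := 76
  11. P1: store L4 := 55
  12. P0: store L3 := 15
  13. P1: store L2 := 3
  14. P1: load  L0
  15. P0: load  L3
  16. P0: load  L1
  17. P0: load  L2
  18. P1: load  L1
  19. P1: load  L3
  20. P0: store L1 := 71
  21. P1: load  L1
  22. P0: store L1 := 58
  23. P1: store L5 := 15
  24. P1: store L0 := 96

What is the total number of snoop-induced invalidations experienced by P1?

step 1: P1: store L1 := 79  ⟶  IM  (L1)  txn=BusRdX  M[L1]=90
step 2: P1: store L1 := 55  ⟶  IM  (L1)  txn=∅  M[L1]=90
step 3: P1: load  L4  ⟶  IS  (L4)  txn=BusRd  M[L4]=50
step 4: P1: load  L0  ⟶  IS  (L0)  txn=BusRd  M[L0]=40
step 5: P1: load  L0  ⟶  IS  (L0)  txn=∅  M[L0]=40
step 6: P0: load  L0  ⟶  SS  (L0)  txn=BusRd  M[L0]=40
step 7: P0: store L2 := 52  ⟶  MI  (L2)  txn=BusRdX  M[L2]=90
step 8: P1: store L5 := 20  ⟶  IM  (L5)  txn=BusRdX  M[L5]=50
step 9: P0: load  L1  ⟶  SS  (L1)  txn=BusRd+Flush  M[L1]=55
step 10: P1: store L2 := 76  ⟶  IM  (L2)  txn=BusRdX+Flush  M[L2]=52
step 11: P1: store L4 := 55  ⟶  IM  (L4)  txn=BusRdX  M[L4]=50
step 12: P0: store L3 := 15  ⟶  MI  (L3)  txn=BusRdX  M[L3]=40
step 13: P1: store L2 := 3  ⟶  IM  (L2)  txn=∅  M[L2]=52
step 14: P1: load  L0  ⟶  SS  (L0)  txn=∅  M[L0]=40
step 15: P0: load  L3  ⟶  MI  (L3)  txn=∅  M[L3]=40
step 16: P0: load  L1  ⟶  SS  (L1)  txn=∅  M[L1]=55
step 17: P0: load  L2  ⟶  SS  (L2)  txn=BusRd+Flush  M[L2]=3
step 18: P1: load  L1  ⟶  SS  (L1)  txn=∅  M[L1]=55
step 19: P1: load  L3  ⟶  SS  (L3)  txn=BusRd+Flush  M[L3]=15
step 20: P0: store L1 := 71  ⟶  MI  (L1)  txn=BusRdX  M[L1]=55
step 21: P1: load  L1  ⟶  SS  (L1)  txn=BusRd+Flush  M[L1]=71
step 22: P0: store L1 := 58  ⟶  MI  (L1)  txn=BusRdX  M[L1]=71
step 23: P1: store L5 := 15  ⟶  IM  (L5)  txn=∅  M[L5]=50
step 24: P1: store L0 := 96  ⟶  IM  (L0)  txn=BusRdX  M[L0]=40

invalidations = 2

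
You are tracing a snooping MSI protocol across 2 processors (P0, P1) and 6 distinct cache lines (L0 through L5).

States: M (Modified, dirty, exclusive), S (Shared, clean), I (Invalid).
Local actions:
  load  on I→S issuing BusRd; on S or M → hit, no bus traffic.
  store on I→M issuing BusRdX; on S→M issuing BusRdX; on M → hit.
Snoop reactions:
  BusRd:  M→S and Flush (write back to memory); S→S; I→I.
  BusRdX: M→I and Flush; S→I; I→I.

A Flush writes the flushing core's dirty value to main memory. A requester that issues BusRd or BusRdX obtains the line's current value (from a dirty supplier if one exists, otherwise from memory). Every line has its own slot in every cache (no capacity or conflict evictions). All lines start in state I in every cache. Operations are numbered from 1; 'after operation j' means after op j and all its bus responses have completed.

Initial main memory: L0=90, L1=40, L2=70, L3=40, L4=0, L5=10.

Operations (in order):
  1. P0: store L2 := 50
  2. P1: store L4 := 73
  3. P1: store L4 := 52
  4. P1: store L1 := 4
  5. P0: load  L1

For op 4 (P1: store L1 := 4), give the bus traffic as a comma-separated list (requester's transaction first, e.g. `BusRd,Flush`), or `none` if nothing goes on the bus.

bus = BusRdX

  op1 P0: store L2 := 50 → M/I on L2; bus BusRdX; mem=70
  op2 P1: store L4 := 73 → I/M on L4; bus BusRdX; mem=0
  op3 P1: store L4 := 52 → I/M on L4; bus (none); mem=0
  op4 P1: store L1 := 4 → I/M on L1; bus BusRdX; mem=40
  op5 P0: load  L1 → S/S on L1; bus BusRd Flush; mem=4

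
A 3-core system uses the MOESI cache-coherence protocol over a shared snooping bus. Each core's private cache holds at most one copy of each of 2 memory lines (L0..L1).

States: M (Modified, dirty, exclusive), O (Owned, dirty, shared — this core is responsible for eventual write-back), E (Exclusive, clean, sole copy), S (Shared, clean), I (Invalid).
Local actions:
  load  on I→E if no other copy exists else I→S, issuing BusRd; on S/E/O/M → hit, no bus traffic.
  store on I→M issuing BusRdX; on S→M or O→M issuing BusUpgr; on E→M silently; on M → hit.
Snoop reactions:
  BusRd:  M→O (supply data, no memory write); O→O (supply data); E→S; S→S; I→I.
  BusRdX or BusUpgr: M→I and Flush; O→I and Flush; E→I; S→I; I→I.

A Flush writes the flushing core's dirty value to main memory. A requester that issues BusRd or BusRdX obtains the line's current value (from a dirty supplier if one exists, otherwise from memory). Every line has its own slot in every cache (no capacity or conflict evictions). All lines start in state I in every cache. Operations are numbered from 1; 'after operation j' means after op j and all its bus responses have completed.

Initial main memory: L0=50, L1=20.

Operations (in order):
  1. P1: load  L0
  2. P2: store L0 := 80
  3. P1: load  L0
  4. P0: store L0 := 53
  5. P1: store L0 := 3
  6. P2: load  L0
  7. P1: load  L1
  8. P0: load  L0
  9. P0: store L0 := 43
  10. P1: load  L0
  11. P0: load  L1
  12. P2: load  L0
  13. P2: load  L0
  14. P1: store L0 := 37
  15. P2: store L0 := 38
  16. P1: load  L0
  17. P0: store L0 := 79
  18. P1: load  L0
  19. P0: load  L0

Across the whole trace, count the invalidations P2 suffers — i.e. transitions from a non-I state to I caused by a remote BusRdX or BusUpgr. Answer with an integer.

[1] P1: load  L0 | P0:I, P1:E(50), P2:I | bus: BusRd
[2] P2: store L0 := 80 | P0:I, P1:I, P2:M(80) | bus: BusRdX
[3] P1: load  L0 | P0:I, P1:S(80), P2:O(80) | bus: BusRd
[4] P0: store L0 := 53 | P0:M(53), P1:I, P2:I | bus: BusRdX,Flush
[5] P1: store L0 := 3 | P0:I, P1:M(3), P2:I | bus: BusRdX,Flush
[6] P2: load  L0 | P0:I, P1:O(3), P2:S(3) | bus: BusRd
[7] P1: load  L1 | P0:I, P1:E(20), P2:I | bus: BusRd
[8] P0: load  L0 | P0:S(3), P1:O(3), P2:S(3) | bus: BusRd
[9] P0: store L0 := 43 | P0:M(43), P1:I, P2:I | bus: BusUpgr,Flush
[10] P1: load  L0 | P0:O(43), P1:S(43), P2:I | bus: BusRd
[11] P0: load  L1 | P0:S(20), P1:S(20), P2:I | bus: BusRd
[12] P2: load  L0 | P0:O(43), P1:S(43), P2:S(43) | bus: BusRd
[13] P2: load  L0 | P0:O(43), P1:S(43), P2:S(43) | bus: none
[14] P1: store L0 := 37 | P0:I, P1:M(37), P2:I | bus: BusUpgr,Flush
[15] P2: store L0 := 38 | P0:I, P1:I, P2:M(38) | bus: BusRdX,Flush
[16] P1: load  L0 | P0:I, P1:S(38), P2:O(38) | bus: BusRd
[17] P0: store L0 := 79 | P0:M(79), P1:I, P2:I | bus: BusRdX,Flush
[18] P1: load  L0 | P0:O(79), P1:S(79), P2:I | bus: BusRd
[19] P0: load  L0 | P0:O(79), P1:S(79), P2:I | bus: none

invalidations = 4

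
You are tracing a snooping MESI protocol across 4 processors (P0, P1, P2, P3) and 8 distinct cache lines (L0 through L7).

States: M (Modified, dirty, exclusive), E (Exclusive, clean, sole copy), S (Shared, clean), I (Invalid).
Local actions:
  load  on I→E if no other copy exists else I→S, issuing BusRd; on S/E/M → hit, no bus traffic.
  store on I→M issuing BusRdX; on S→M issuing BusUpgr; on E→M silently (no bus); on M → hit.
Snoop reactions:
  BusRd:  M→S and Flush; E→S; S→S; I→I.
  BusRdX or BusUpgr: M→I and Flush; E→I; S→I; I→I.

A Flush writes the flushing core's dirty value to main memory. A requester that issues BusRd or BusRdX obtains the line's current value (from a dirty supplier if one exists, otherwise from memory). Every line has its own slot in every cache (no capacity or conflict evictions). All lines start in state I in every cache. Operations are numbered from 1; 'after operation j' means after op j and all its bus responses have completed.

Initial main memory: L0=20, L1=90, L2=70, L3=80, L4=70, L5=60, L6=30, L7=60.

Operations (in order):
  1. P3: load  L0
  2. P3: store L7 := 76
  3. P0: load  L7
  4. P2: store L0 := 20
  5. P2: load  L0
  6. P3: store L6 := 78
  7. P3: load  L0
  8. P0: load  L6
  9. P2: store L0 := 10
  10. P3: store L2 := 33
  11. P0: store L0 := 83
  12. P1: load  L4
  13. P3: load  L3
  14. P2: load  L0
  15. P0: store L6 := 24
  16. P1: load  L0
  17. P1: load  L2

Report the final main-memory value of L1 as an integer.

  op1 P3: load  L0 → I/I/I/E on L0; bus BusRd; mem=20
  op2 P3: store L7 := 76 → I/I/I/M on L7; bus BusRdX; mem=60
  op3 P0: load  L7 → S/I/I/S on L7; bus BusRd Flush; mem=76
  op4 P2: store L0 := 20 → I/I/M/I on L0; bus BusRdX; mem=20
  op5 P2: load  L0 → I/I/M/I on L0; bus (none); mem=20
  op6 P3: store L6 := 78 → I/I/I/M on L6; bus BusRdX; mem=30
  op7 P3: load  L0 → I/I/S/S on L0; bus BusRd Flush; mem=20
  op8 P0: load  L6 → S/I/I/S on L6; bus BusRd Flush; mem=78
  op9 P2: store L0 := 10 → I/I/M/I on L0; bus BusUpgr; mem=20
  op10 P3: store L2 := 33 → I/I/I/M on L2; bus BusRdX; mem=70
  op11 P0: store L0 := 83 → M/I/I/I on L0; bus BusRdX Flush; mem=10
  op12 P1: load  L4 → I/E/I/I on L4; bus BusRd; mem=70
  op13 P3: load  L3 → I/I/I/E on L3; bus BusRd; mem=80
  op14 P2: load  L0 → S/I/S/I on L0; bus BusRd Flush; mem=83
  op15 P0: store L6 := 24 → M/I/I/I on L6; bus BusUpgr; mem=78
  op16 P1: load  L0 → S/S/S/I on L0; bus BusRd; mem=83
  op17 P1: load  L2 → I/S/I/S on L2; bus BusRd Flush; mem=33

memory[L1] = 90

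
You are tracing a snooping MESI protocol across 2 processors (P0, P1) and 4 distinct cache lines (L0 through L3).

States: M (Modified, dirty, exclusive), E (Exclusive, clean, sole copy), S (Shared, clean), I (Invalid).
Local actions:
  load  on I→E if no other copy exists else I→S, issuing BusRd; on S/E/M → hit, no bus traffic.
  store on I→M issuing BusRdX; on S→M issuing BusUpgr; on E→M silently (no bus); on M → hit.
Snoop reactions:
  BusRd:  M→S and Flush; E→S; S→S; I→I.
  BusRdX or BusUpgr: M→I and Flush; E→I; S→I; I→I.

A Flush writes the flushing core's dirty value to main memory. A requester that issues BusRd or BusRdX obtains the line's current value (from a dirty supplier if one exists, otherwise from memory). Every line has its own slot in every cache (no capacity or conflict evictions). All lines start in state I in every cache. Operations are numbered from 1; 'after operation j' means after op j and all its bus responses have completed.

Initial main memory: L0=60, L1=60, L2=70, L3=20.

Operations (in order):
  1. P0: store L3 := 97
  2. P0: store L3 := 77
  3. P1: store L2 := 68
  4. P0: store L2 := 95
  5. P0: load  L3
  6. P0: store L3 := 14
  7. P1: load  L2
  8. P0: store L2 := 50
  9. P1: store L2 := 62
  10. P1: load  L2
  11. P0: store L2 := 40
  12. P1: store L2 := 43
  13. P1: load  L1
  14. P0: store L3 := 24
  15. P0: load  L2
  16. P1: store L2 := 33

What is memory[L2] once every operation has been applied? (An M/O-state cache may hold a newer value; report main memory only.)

memory[L2] = 43

[1] P0: store L3 := 97 | P0:M(97), P1:I | bus: BusRdX
[2] P0: store L3 := 77 | P0:M(77), P1:I | bus: none
[3] P1: store L2 := 68 | P0:I, P1:M(68) | bus: BusRdX
[4] P0: store L2 := 95 | P0:M(95), P1:I | bus: BusRdX,Flush
[5] P0: load  L3 | P0:M(77), P1:I | bus: none
[6] P0: store L3 := 14 | P0:M(14), P1:I | bus: none
[7] P1: load  L2 | P0:S(95), P1:S(95) | bus: BusRd,Flush
[8] P0: store L2 := 50 | P0:M(50), P1:I | bus: BusUpgr
[9] P1: store L2 := 62 | P0:I, P1:M(62) | bus: BusRdX,Flush
[10] P1: load  L2 | P0:I, P1:M(62) | bus: none
[11] P0: store L2 := 40 | P0:M(40), P1:I | bus: BusRdX,Flush
[12] P1: store L2 := 43 | P0:I, P1:M(43) | bus: BusRdX,Flush
[13] P1: load  L1 | P0:I, P1:E(60) | bus: BusRd
[14] P0: store L3 := 24 | P0:M(24), P1:I | bus: none
[15] P0: load  L2 | P0:S(43), P1:S(43) | bus: BusRd,Flush
[16] P1: store L2 := 33 | P0:I, P1:M(33) | bus: BusUpgr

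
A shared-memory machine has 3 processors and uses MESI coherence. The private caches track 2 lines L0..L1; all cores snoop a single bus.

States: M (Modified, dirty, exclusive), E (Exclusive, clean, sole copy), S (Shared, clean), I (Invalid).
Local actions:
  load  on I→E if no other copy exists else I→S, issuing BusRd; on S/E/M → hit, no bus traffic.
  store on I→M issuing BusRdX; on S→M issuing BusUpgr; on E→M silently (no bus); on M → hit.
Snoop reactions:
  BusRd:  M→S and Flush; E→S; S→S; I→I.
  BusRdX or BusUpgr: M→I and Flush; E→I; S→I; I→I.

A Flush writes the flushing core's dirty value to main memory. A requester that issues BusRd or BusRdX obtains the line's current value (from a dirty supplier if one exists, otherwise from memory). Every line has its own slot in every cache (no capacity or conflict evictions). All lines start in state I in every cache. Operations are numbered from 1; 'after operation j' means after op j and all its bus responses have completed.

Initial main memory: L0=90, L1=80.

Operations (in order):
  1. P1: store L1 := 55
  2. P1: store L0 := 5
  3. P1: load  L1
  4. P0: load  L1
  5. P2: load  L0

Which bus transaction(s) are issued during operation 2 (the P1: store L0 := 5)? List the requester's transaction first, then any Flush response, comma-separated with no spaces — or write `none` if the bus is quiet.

bus = BusRdX

[1] P1: store L1 := 55 | P0:I, P1:M(55), P2:I | bus: BusRdX
[2] P1: store L0 := 5 | P0:I, P1:M(5), P2:I | bus: BusRdX
[3] P1: load  L1 | P0:I, P1:M(55), P2:I | bus: none
[4] P0: load  L1 | P0:S(55), P1:S(55), P2:I | bus: BusRd,Flush
[5] P2: load  L0 | P0:I, P1:S(5), P2:S(5) | bus: BusRd,Flush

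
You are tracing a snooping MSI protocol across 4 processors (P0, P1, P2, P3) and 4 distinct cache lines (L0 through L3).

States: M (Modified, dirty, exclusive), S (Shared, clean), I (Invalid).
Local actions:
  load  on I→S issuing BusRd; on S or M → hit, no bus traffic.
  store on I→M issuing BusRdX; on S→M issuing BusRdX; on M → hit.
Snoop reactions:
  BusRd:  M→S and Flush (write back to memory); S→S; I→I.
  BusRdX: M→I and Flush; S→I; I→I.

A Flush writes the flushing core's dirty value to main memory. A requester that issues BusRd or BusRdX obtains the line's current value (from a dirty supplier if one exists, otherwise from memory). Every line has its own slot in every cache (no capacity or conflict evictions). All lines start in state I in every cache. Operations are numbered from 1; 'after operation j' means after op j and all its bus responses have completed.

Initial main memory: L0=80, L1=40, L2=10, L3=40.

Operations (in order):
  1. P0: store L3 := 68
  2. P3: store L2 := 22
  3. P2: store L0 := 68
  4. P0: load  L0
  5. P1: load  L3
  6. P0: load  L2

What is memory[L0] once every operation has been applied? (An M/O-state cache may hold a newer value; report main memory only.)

memory[L0] = 68

[1] P0: store L3 := 68 | P0:M(68), P1:I, P2:I, P3:I | bus: BusRdX
[2] P3: store L2 := 22 | P0:I, P1:I, P2:I, P3:M(22) | bus: BusRdX
[3] P2: store L0 := 68 | P0:I, P1:I, P2:M(68), P3:I | bus: BusRdX
[4] P0: load  L0 | P0:S(68), P1:I, P2:S(68), P3:I | bus: BusRd,Flush
[5] P1: load  L3 | P0:S(68), P1:S(68), P2:I, P3:I | bus: BusRd,Flush
[6] P0: load  L2 | P0:S(22), P1:I, P2:I, P3:S(22) | bus: BusRd,Flush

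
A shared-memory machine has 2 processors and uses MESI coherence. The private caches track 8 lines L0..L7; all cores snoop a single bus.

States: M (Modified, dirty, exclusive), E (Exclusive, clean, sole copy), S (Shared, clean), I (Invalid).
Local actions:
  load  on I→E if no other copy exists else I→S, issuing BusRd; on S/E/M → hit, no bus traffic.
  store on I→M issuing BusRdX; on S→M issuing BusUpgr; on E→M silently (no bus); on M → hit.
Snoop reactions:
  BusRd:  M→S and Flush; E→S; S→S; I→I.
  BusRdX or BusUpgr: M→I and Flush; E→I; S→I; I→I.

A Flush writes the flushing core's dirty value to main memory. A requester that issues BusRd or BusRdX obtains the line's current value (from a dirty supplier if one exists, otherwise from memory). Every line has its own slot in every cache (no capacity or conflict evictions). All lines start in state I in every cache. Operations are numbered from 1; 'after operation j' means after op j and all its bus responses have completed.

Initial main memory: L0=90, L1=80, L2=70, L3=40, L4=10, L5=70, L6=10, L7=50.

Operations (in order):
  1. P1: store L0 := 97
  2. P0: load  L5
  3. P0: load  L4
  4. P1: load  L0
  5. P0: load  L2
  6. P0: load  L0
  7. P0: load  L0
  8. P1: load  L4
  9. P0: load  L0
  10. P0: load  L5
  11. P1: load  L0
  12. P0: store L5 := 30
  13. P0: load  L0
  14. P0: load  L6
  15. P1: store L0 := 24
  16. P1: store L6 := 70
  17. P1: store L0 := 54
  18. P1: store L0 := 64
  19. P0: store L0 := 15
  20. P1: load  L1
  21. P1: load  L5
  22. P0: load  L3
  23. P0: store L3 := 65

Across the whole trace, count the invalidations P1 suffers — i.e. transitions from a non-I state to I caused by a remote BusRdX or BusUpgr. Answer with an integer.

1. P1: store L0 := 97  bus=[BusRdX]  L0: P0=I P1=M  mem[L0]=90
2. P0: load  L5  bus=[BusRd]  L5: P0=E P1=I  mem[L5]=70
3. P0: load  L4  bus=[BusRd]  L4: P0=E P1=I  mem[L4]=10
4. P1: load  L0  bus=[-]  L0: P0=I P1=M  mem[L0]=90
5. P0: load  L2  bus=[BusRd]  L2: P0=E P1=I  mem[L2]=70
6. P0: load  L0  bus=[BusRd,Flush]  L0: P0=S P1=S  mem[L0]=97
7. P0: load  L0  bus=[-]  L0: P0=S P1=S  mem[L0]=97
8. P1: load  L4  bus=[BusRd]  L4: P0=S P1=S  mem[L4]=10
9. P0: load  L0  bus=[-]  L0: P0=S P1=S  mem[L0]=97
10. P0: load  L5  bus=[-]  L5: P0=E P1=I  mem[L5]=70
11. P1: load  L0  bus=[-]  L0: P0=S P1=S  mem[L0]=97
12. P0: store L5 := 30  bus=[-]  L5: P0=M P1=I  mem[L5]=70
13. P0: load  L0  bus=[-]  L0: P0=S P1=S  mem[L0]=97
14. P0: load  L6  bus=[BusRd]  L6: P0=E P1=I  mem[L6]=10
15. P1: store L0 := 24  bus=[BusUpgr]  L0: P0=I P1=M  mem[L0]=97
16. P1: store L6 := 70  bus=[BusRdX]  L6: P0=I P1=M  mem[L6]=10
17. P1: store L0 := 54  bus=[-]  L0: P0=I P1=M  mem[L0]=97
18. P1: store L0 := 64  bus=[-]  L0: P0=I P1=M  mem[L0]=97
19. P0: store L0 := 15  bus=[BusRdX,Flush]  L0: P0=M P1=I  mem[L0]=64
20. P1: load  L1  bus=[BusRd]  L1: P0=I P1=E  mem[L1]=80
21. P1: load  L5  bus=[BusRd,Flush]  L5: P0=S P1=S  mem[L5]=30
22. P0: load  L3  bus=[BusRd]  L3: P0=E P1=I  mem[L3]=40
23. P0: store L3 := 65  bus=[-]  L3: P0=M P1=I  mem[L3]=40

invalidations = 1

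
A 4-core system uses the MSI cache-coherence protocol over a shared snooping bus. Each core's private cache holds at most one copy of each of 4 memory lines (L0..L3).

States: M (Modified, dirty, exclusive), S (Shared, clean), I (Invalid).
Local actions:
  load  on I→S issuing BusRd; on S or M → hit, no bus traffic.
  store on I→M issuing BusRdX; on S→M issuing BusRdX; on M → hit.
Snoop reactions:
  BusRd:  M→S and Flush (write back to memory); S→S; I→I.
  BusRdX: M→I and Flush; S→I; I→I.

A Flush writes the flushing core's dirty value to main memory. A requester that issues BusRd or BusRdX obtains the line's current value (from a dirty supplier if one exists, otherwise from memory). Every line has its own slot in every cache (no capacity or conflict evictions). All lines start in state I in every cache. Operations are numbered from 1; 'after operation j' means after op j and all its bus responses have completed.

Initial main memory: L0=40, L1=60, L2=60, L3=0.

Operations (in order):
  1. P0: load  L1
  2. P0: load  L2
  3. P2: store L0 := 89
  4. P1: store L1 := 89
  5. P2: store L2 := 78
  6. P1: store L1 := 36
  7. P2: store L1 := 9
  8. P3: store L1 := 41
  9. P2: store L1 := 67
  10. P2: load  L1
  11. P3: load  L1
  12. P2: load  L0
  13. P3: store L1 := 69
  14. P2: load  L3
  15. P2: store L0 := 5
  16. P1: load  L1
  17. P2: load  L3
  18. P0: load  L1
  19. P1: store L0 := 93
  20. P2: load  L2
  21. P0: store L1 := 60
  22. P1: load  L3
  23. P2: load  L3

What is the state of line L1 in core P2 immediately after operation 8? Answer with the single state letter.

[1] P0: load  L1 | P0:S(60), P1:I, P2:I, P3:I | bus: BusRd
[2] P0: load  L2 | P0:S(60), P1:I, P2:I, P3:I | bus: BusRd
[3] P2: store L0 := 89 | P0:I, P1:I, P2:M(89), P3:I | bus: BusRdX
[4] P1: store L1 := 89 | P0:I, P1:M(89), P2:I, P3:I | bus: BusRdX
[5] P2: store L2 := 78 | P0:I, P1:I, P2:M(78), P3:I | bus: BusRdX
[6] P1: store L1 := 36 | P0:I, P1:M(36), P2:I, P3:I | bus: none
[7] P2: store L1 := 9 | P0:I, P1:I, P2:M(9), P3:I | bus: BusRdX,Flush
[8] P3: store L1 := 41 | P0:I, P1:I, P2:I, P3:M(41) | bus: BusRdX,Flush
[9] P2: store L1 := 67 | P0:I, P1:I, P2:M(67), P3:I | bus: BusRdX,Flush
[10] P2: load  L1 | P0:I, P1:I, P2:M(67), P3:I | bus: none
[11] P3: load  L1 | P0:I, P1:I, P2:S(67), P3:S(67) | bus: BusRd,Flush
[12] P2: load  L0 | P0:I, P1:I, P2:M(89), P3:I | bus: none
[13] P3: store L1 := 69 | P0:I, P1:I, P2:I, P3:M(69) | bus: BusRdX
[14] P2: load  L3 | P0:I, P1:I, P2:S(0), P3:I | bus: BusRd
[15] P2: store L0 := 5 | P0:I, P1:I, P2:M(5), P3:I | bus: none
[16] P1: load  L1 | P0:I, P1:S(69), P2:I, P3:S(69) | bus: BusRd,Flush
[17] P2: load  L3 | P0:I, P1:I, P2:S(0), P3:I | bus: none
[18] P0: load  L1 | P0:S(69), P1:S(69), P2:I, P3:S(69) | bus: BusRd
[19] P1: store L0 := 93 | P0:I, P1:M(93), P2:I, P3:I | bus: BusRdX,Flush
[20] P2: load  L2 | P0:I, P1:I, P2:M(78), P3:I | bus: none
[21] P0: store L1 := 60 | P0:M(60), P1:I, P2:I, P3:I | bus: BusRdX
[22] P1: load  L3 | P0:I, P1:S(0), P2:S(0), P3:I | bus: BusRd
[23] P2: load  L3 | P0:I, P1:S(0), P2:S(0), P3:I | bus: none

state = I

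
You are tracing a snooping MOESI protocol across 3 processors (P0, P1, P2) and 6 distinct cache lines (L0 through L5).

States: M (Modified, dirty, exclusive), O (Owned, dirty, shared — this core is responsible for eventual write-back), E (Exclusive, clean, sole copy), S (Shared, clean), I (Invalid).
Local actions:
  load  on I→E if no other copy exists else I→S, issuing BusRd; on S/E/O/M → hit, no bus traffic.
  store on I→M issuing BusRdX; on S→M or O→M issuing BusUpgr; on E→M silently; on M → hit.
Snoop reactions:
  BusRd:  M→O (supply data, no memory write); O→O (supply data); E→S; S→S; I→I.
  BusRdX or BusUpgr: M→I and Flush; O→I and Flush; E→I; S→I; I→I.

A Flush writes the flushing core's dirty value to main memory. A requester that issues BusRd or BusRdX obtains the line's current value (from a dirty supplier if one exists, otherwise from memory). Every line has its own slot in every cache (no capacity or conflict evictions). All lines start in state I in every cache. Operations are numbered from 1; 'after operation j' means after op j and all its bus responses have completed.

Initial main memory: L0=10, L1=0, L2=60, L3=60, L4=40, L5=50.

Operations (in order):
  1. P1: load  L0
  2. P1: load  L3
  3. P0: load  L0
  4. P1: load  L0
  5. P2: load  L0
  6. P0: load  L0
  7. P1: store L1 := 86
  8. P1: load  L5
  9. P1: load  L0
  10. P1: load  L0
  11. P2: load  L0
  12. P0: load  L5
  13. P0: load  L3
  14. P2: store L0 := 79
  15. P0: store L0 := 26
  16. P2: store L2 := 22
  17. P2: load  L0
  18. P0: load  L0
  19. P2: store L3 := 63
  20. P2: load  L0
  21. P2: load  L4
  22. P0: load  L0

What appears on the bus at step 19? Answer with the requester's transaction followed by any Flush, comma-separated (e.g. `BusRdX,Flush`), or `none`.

bus = BusRdX

  op1 P1: load  L0 → I/E/I on L0; bus BusRd; mem=10
  op2 P1: load  L3 → I/E/I on L3; bus BusRd; mem=60
  op3 P0: load  L0 → S/S/I on L0; bus BusRd; mem=10
  op4 P1: load  L0 → S/S/I on L0; bus (none); mem=10
  op5 P2: load  L0 → S/S/S on L0; bus BusRd; mem=10
  op6 P0: load  L0 → S/S/S on L0; bus (none); mem=10
  op7 P1: store L1 := 86 → I/M/I on L1; bus BusRdX; mem=0
  op8 P1: load  L5 → I/E/I on L5; bus BusRd; mem=50
  op9 P1: load  L0 → S/S/S on L0; bus (none); mem=10
  op10 P1: load  L0 → S/S/S on L0; bus (none); mem=10
  op11 P2: load  L0 → S/S/S on L0; bus (none); mem=10
  op12 P0: load  L5 → S/S/I on L5; bus BusRd; mem=50
  op13 P0: load  L3 → S/S/I on L3; bus BusRd; mem=60
  op14 P2: store L0 := 79 → I/I/M on L0; bus BusUpgr; mem=10
  op15 P0: store L0 := 26 → M/I/I on L0; bus BusRdX Flush; mem=79
  op16 P2: store L2 := 22 → I/I/M on L2; bus BusRdX; mem=60
  op17 P2: load  L0 → O/I/S on L0; bus BusRd; mem=79
  op18 P0: load  L0 → O/I/S on L0; bus (none); mem=79
  op19 P2: store L3 := 63 → I/I/M on L3; bus BusRdX; mem=60
  op20 P2: load  L0 → O/I/S on L0; bus (none); mem=79
  op21 P2: load  L4 → I/I/E on L4; bus BusRd; mem=40
  op22 P0: load  L0 → O/I/S on L0; bus (none); mem=79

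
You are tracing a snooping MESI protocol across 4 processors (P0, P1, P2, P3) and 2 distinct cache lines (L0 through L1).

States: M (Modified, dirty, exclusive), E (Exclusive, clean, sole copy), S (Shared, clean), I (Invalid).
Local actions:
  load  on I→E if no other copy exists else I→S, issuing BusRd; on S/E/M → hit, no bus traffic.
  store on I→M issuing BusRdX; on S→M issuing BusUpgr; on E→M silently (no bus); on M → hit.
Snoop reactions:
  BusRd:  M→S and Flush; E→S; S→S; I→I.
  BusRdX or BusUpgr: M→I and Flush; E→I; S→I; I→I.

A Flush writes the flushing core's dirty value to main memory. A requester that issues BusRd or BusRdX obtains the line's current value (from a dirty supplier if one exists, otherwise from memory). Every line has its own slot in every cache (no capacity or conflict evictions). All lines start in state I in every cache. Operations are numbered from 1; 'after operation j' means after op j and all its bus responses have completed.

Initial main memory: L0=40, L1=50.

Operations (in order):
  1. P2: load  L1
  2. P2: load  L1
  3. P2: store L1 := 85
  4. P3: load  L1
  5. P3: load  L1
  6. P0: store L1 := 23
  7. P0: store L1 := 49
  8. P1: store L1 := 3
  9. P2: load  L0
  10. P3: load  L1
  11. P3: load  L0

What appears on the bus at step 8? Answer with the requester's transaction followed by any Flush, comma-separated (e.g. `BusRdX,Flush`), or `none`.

bus = BusRdX,Flush

1. P2: load  L1  bus=[BusRd]  L1: P0=I P1=I P2=E P3=I  mem[L1]=50
2. P2: load  L1  bus=[-]  L1: P0=I P1=I P2=E P3=I  mem[L1]=50
3. P2: store L1 := 85  bus=[-]  L1: P0=I P1=I P2=M P3=I  mem[L1]=50
4. P3: load  L1  bus=[BusRd,Flush]  L1: P0=I P1=I P2=S P3=S  mem[L1]=85
5. P3: load  L1  bus=[-]  L1: P0=I P1=I P2=S P3=S  mem[L1]=85
6. P0: store L1 := 23  bus=[BusRdX]  L1: P0=M P1=I P2=I P3=I  mem[L1]=85
7. P0: store L1 := 49  bus=[-]  L1: P0=M P1=I P2=I P3=I  mem[L1]=85
8. P1: store L1 := 3  bus=[BusRdX,Flush]  L1: P0=I P1=M P2=I P3=I  mem[L1]=49
9. P2: load  L0  bus=[BusRd]  L0: P0=I P1=I P2=E P3=I  mem[L0]=40
10. P3: load  L1  bus=[BusRd,Flush]  L1: P0=I P1=S P2=I P3=S  mem[L1]=3
11. P3: load  L0  bus=[BusRd]  L0: P0=I P1=I P2=S P3=S  mem[L0]=40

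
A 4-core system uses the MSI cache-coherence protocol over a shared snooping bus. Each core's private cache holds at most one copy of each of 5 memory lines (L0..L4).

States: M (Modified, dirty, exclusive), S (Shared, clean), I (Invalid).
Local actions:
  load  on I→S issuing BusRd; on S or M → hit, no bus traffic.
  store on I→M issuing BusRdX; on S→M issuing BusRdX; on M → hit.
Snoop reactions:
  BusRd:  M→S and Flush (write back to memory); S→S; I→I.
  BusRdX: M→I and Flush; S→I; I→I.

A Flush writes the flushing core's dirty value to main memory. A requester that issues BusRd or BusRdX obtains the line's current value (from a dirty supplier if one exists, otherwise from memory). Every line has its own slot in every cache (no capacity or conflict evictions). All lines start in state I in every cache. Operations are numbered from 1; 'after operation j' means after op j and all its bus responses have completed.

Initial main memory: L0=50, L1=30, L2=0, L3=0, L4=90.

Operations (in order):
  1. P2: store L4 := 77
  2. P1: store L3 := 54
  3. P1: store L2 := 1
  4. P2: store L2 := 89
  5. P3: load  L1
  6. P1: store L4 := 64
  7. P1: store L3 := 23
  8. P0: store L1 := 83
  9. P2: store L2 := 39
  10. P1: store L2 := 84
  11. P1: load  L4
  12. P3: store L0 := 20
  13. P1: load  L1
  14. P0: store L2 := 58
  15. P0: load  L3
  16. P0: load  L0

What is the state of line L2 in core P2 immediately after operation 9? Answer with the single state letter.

  op1 P2: store L4 := 77 → I/I/M/I on L4; bus BusRdX; mem=90
  op2 P1: store L3 := 54 → I/M/I/I on L3; bus BusRdX; mem=0
  op3 P1: store L2 := 1 → I/M/I/I on L2; bus BusRdX; mem=0
  op4 P2: store L2 := 89 → I/I/M/I on L2; bus BusRdX Flush; mem=1
  op5 P3: load  L1 → I/I/I/S on L1; bus BusRd; mem=30
  op6 P1: store L4 := 64 → I/M/I/I on L4; bus BusRdX Flush; mem=77
  op7 P1: store L3 := 23 → I/M/I/I on L3; bus (none); mem=0
  op8 P0: store L1 := 83 → M/I/I/I on L1; bus BusRdX; mem=30
  op9 P2: store L2 := 39 → I/I/M/I on L2; bus (none); mem=1
  op10 P1: store L2 := 84 → I/M/I/I on L2; bus BusRdX Flush; mem=39
  op11 P1: load  L4 → I/M/I/I on L4; bus (none); mem=77
  op12 P3: store L0 := 20 → I/I/I/M on L0; bus BusRdX; mem=50
  op13 P1: load  L1 → S/S/I/I on L1; bus BusRd Flush; mem=83
  op14 P0: store L2 := 58 → M/I/I/I on L2; bus BusRdX Flush; mem=84
  op15 P0: load  L3 → S/S/I/I on L3; bus BusRd Flush; mem=23
  op16 P0: load  L0 → S/I/I/S on L0; bus BusRd Flush; mem=20

state = M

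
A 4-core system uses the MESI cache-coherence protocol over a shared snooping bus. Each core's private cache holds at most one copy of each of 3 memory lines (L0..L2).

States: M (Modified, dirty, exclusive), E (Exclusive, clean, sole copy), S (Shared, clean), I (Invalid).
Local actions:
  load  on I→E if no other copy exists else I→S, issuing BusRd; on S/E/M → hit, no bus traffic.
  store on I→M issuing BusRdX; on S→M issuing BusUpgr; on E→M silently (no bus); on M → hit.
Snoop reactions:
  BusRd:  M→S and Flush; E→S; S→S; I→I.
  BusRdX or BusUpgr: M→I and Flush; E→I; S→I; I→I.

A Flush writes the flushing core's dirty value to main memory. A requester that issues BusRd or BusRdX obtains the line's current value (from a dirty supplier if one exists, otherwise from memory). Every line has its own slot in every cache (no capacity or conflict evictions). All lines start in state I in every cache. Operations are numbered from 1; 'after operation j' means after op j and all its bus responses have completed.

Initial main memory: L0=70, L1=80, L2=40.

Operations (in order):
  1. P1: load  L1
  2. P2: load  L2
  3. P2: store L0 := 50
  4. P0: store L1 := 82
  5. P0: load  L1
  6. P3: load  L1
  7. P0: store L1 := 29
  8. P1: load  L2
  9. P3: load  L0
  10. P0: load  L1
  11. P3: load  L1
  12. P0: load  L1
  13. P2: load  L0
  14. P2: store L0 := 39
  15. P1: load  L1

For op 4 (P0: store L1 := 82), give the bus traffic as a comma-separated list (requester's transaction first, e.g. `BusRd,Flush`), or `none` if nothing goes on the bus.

step 1: P1: load  L1  ⟶  IEII  (L1)  txn=BusRd  M[L1]=80
step 2: P2: load  L2  ⟶  IIEI  (L2)  txn=BusRd  M[L2]=40
step 3: P2: store L0 := 50  ⟶  IIMI  (L0)  txn=BusRdX  M[L0]=70
step 4: P0: store L1 := 82  ⟶  MIII  (L1)  txn=BusRdX  M[L1]=80
step 5: P0: load  L1  ⟶  MIII  (L1)  txn=∅  M[L1]=80
step 6: P3: load  L1  ⟶  SIIS  (L1)  txn=BusRd+Flush  M[L1]=82
step 7: P0: store L1 := 29  ⟶  MIII  (L1)  txn=BusUpgr  M[L1]=82
step 8: P1: load  L2  ⟶  ISSI  (L2)  txn=BusRd  M[L2]=40
step 9: P3: load  L0  ⟶  IISS  (L0)  txn=BusRd+Flush  M[L0]=50
step 10: P0: load  L1  ⟶  MIII  (L1)  txn=∅  M[L1]=82
step 11: P3: load  L1  ⟶  SIIS  (L1)  txn=BusRd+Flush  M[L1]=29
step 12: P0: load  L1  ⟶  SIIS  (L1)  txn=∅  M[L1]=29
step 13: P2: load  L0  ⟶  IISS  (L0)  txn=∅  M[L0]=50
step 14: P2: store L0 := 39  ⟶  IIMI  (L0)  txn=BusUpgr  M[L0]=50
step 15: P1: load  L1  ⟶  SSIS  (L1)  txn=BusRd  M[L1]=29

bus = BusRdX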